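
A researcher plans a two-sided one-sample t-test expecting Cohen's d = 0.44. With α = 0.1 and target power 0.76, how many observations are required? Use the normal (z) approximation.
n = 29

Sample size formula (one-sample t-test, normal approximation):
n = ((z_{α/2} + z_β) / d)²

z_{α/2} = 1.645 (for α = 0.1, two-sided)
z_β = 0.706 (for power = 0.76)
d = 0.44

n = ((1.645 + 0.706) / 0.44)²
n = (5.343)²
n ≈ 28.55
Round up to the next whole number: n = 29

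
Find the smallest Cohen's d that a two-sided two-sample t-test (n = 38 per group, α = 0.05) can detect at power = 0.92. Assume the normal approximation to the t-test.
d ≈ 0.77

Minimum detectable effect (two-sample t-test, normal approximation):
d = (z_{α/2} + z_β) / √(n/2)
d = (1.960 + 1.405) / √(38/2)
d = 3.365 / 4.359
d ≈ 0.77

By Cohen's convention (0.2 small / 0.5 medium / 0.8 large): medium effect.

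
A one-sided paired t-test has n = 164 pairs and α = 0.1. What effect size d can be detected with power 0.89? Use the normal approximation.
d ≈ 0.20

Minimum detectable effect (paired t-test, normal approximation):
d = (z_α + z_β) / √n
d = (1.282 + 1.227) / √164
d = 2.508 / 12.806
d ≈ 0.20

By Cohen's convention (0.2 small / 0.5 medium / 0.8 large): small effect.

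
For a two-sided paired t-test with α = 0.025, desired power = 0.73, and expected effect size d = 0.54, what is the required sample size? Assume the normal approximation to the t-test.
n = 28 pairs

Sample size formula (paired t-test, normal approximation):
n = ((z_{α/2} + z_β) / d)²

z_{α/2} = 2.241 (for α = 0.025, two-sided)
z_β = 0.613 (for power = 0.73)
d = 0.54

n = ((2.241 + 0.613) / 0.54)²
n = (5.285)²
n ≈ 27.93
Round up to the next whole number: n = 28 pairs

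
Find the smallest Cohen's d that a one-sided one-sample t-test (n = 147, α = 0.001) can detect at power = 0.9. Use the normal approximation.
d ≈ 0.36

Minimum detectable effect (one-sample t-test, normal approximation):
d = (z_α + z_β) / √n
d = (3.090 + 1.282) / √147
d = 4.372 / 12.124
d ≈ 0.36

By Cohen's convention (0.2 small / 0.5 medium / 0.8 large): small effect.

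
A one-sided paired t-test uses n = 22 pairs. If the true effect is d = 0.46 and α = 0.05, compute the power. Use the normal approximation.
Power ≈ 0.70

Power calculation (paired t-test, normal approximation):
z_β = d · √n - z_α
z_β = 0.46 · √22 - 1.645
z_β = 0.46 · 4.690 - 1.645
z_β = 0.513

Power = Φ(z_β) = Φ(0.513) ≈ 0.696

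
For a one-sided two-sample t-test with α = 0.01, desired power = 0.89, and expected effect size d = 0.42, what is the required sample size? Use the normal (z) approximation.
n = 144 per group

Sample size formula (two-sample t-test, normal approximation):
n = 2 · ((z_α + z_β) / d)²

z_α = 2.326 (for α = 0.01, one-sided)
z_β = 1.227 (for power = 0.89)
d = 0.42

n = 2 · ((2.326 + 1.227) / 0.42)²
n = 2 · (8.460)²
n ≈ 143.14
Round up to the next whole number: n = 144 per group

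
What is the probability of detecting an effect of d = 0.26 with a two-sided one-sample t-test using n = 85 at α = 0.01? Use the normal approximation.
Power ≈ 0.43

Power calculation (one-sample t-test, normal approximation):
z_β = d · √n - z_{α/2}
z_β = 0.26 · √85 - 2.576
z_β = 0.26 · 9.220 - 2.576
z_β = -0.179

Power = Φ(z_β) = Φ(-0.179) ≈ 0.429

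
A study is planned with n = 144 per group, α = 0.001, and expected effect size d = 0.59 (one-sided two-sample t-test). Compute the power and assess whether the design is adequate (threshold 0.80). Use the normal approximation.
Power ≈ 0.97; the study is adequately powered (power ≥ 0.80)

Power calculation (two-sample t-test, normal approximation):
z_β = d · √(n/2) - z_α
z_β = 0.59 · √(144/2) - 3.090
z_β = 0.59 · 8.485 - 3.090
z_β = 1.916

Power = Φ(z_β) = Φ(1.916) ≈ 0.972

Effect size d = 0.59 is medium by Cohen's convention (0.2/0.5/0.8).

Threshold: power ≥ 0.80 is conventionally adequate.
Power ≈ 0.97 → the study is adequately powered (power ≥ 0.80).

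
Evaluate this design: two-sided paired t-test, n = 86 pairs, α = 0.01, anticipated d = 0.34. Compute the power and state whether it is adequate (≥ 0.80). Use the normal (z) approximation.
Power ≈ 0.72; the study is underpowered (power < 0.80)

Power calculation (paired t-test, normal approximation):
z_β = d · √n - z_{α/2}
z_β = 0.34 · √86 - 2.576
z_β = 0.34 · 9.274 - 2.576
z_β = 0.577

Power = Φ(z_β) = Φ(0.577) ≈ 0.718

Effect size d = 0.34 is small by Cohen's convention (0.2/0.5/0.8).

Threshold: power ≥ 0.80 is conventionally adequate.
Power ≈ 0.72 → the study is underpowered (power < 0.80).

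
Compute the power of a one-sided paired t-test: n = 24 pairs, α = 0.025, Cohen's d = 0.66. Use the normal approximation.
Power ≈ 0.90

Power calculation (paired t-test, normal approximation):
z_β = d · √n - z_α
z_β = 0.66 · √24 - 1.960
z_β = 0.66 · 4.899 - 1.960
z_β = 1.273

Power = Φ(z_β) = Φ(1.273) ≈ 0.899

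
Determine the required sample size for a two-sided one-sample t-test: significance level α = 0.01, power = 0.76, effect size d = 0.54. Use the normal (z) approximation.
n = 37

Sample size formula (one-sample t-test, normal approximation):
n = ((z_{α/2} + z_β) / d)²

z_{α/2} = 2.576 (for α = 0.01, two-sided)
z_β = 0.706 (for power = 0.76)
d = 0.54

n = ((2.576 + 0.706) / 0.54)²
n = (6.078)²
n ≈ 36.94
Round up to the next whole number: n = 37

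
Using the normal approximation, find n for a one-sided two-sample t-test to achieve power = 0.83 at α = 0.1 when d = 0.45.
n = 50 per group

Sample size formula (two-sample t-test, normal approximation):
n = 2 · ((z_α + z_β) / d)²

z_α = 1.282 (for α = 0.1, one-sided)
z_β = 0.954 (for power = 0.83)
d = 0.45

n = 2 · ((1.282 + 0.954) / 0.45)²
n = 2 · (4.969)²
n ≈ 49.38
Round up to the next whole number: n = 50 per group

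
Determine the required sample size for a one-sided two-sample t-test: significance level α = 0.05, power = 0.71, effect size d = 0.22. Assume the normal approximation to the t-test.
n = 200 per group

Sample size formula (two-sample t-test, normal approximation):
n = 2 · ((z_α + z_β) / d)²

z_α = 1.645 (for α = 0.05, one-sided)
z_β = 0.553 (for power = 0.71)
d = 0.22

n = 2 · ((1.645 + 0.553) / 0.22)²
n = 2 · (9.991)²
n ≈ 199.64
Round up to the next whole number: n = 200 per group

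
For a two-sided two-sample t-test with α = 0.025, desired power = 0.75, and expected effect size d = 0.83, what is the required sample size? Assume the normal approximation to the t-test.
n = 25 per group

Sample size formula (two-sample t-test, normal approximation):
n = 2 · ((z_{α/2} + z_β) / d)²

z_{α/2} = 2.241 (for α = 0.025, two-sided)
z_β = 0.674 (for power = 0.75)
d = 0.83

n = 2 · ((2.241 + 0.674) / 0.83)²
n = 2 · (3.512)²
n ≈ 24.67
Round up to the next whole number: n = 25 per group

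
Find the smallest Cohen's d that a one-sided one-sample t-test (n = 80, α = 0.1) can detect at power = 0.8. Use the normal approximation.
d ≈ 0.24

Minimum detectable effect (one-sample t-test, normal approximation):
d = (z_α + z_β) / √n
d = (1.282 + 0.842) / √80
d = 2.123 / 8.944
d ≈ 0.24

By Cohen's convention (0.2 small / 0.5 medium / 0.8 large): small effect.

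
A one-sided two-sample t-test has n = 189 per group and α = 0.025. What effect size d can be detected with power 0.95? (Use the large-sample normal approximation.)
d ≈ 0.37

Minimum detectable effect (two-sample t-test, normal approximation):
d = (z_α + z_β) / √(n/2)
d = (1.960 + 1.645) / √(189/2)
d = 3.605 / 9.721
d ≈ 0.37

By Cohen's convention (0.2 small / 0.5 medium / 0.8 large): small effect.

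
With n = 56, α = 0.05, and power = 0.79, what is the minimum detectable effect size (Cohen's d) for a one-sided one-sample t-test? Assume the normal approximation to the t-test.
d ≈ 0.33

Minimum detectable effect (one-sample t-test, normal approximation):
d = (z_α + z_β) / √n
d = (1.645 + 0.806) / √56
d = 2.451 / 7.483
d ≈ 0.33

By Cohen's convention (0.2 small / 0.5 medium / 0.8 large): small effect.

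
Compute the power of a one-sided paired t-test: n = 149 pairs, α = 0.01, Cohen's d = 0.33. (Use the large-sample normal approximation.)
Power ≈ 0.96

Power calculation (paired t-test, normal approximation):
z_β = d · √n - z_α
z_β = 0.33 · √149 - 2.326
z_β = 0.33 · 12.207 - 2.326
z_β = 1.702

Power = Φ(z_β) = Φ(1.702) ≈ 0.956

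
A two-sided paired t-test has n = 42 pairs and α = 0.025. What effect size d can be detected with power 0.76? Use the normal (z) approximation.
d ≈ 0.45

Minimum detectable effect (paired t-test, normal approximation):
d = (z_{α/2} + z_β) / √n
d = (2.241 + 0.706) / √42
d = 2.948 / 6.481
d ≈ 0.45

By Cohen's convention (0.2 small / 0.5 medium / 0.8 large): small effect.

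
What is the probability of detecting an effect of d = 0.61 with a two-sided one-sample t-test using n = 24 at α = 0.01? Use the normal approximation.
Power ≈ 0.66

Power calculation (one-sample t-test, normal approximation):
z_β = d · √n - z_{α/2}
z_β = 0.61 · √24 - 2.576
z_β = 0.61 · 4.899 - 2.576
z_β = 0.413

Power = Φ(z_β) = Φ(0.413) ≈ 0.660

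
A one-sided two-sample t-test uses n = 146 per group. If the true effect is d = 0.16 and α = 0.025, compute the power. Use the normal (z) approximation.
Power ≈ 0.28

Power calculation (two-sample t-test, normal approximation):
z_β = d · √(n/2) - z_α
z_β = 0.16 · √(146/2) - 1.960
z_β = 0.16 · 8.544 - 1.960
z_β = -0.593

Power = Φ(z_β) = Φ(-0.593) ≈ 0.277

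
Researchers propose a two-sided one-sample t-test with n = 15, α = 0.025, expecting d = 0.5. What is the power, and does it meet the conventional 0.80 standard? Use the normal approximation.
Power ≈ 0.38; the study is underpowered (power < 0.80)

Power calculation (one-sample t-test, normal approximation):
z_β = d · √n - z_{α/2}
z_β = 0.5 · √15 - 2.241
z_β = 0.5 · 3.873 - 2.241
z_β = -0.305

Power = Φ(z_β) = Φ(-0.305) ≈ 0.380

Effect size d = 0.5 is medium by Cohen's convention (0.2/0.5/0.8).

Threshold: power ≥ 0.80 is conventionally adequate.
Power ≈ 0.38 → the study is underpowered (power < 0.80).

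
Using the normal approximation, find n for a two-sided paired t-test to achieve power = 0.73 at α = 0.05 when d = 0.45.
n = 33 pairs

Sample size formula (paired t-test, normal approximation):
n = ((z_{α/2} + z_β) / d)²

z_{α/2} = 1.960 (for α = 0.05, two-sided)
z_β = 0.613 (for power = 0.73)
d = 0.45

n = ((1.960 + 0.613) / 0.45)²
n = (5.718)²
n ≈ 32.70
Round up to the next whole number: n = 33 pairs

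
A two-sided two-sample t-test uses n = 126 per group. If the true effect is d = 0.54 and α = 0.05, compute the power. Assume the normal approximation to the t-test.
Power ≈ 0.99

Power calculation (two-sample t-test, normal approximation):
z_β = d · √(n/2) - z_{α/2}
z_β = 0.54 · √(126/2) - 1.960
z_β = 0.54 · 7.937 - 1.960
z_β = 2.326

Power = Φ(z_β) = Φ(2.326) ≈ 0.990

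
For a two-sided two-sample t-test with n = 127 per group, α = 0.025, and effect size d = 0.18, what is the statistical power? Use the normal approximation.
Power ≈ 0.21

Power calculation (two-sample t-test, normal approximation):
z_β = d · √(n/2) - z_{α/2}
z_β = 0.18 · √(127/2) - 2.241
z_β = 0.18 · 7.969 - 2.241
z_β = -0.807

Power = Φ(z_β) = Φ(-0.807) ≈ 0.210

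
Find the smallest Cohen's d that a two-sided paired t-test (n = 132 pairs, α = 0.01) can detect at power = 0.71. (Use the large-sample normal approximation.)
d ≈ 0.27

Minimum detectable effect (paired t-test, normal approximation):
d = (z_{α/2} + z_β) / √n
d = (2.576 + 0.553) / √132
d = 3.129 / 11.489
d ≈ 0.27

By Cohen's convention (0.2 small / 0.5 medium / 0.8 large): small effect.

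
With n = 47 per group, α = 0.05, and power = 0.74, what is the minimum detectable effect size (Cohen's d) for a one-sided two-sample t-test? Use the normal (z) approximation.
d ≈ 0.47

Minimum detectable effect (two-sample t-test, normal approximation):
d = (z_α + z_β) / √(n/2)
d = (1.645 + 0.643) / √(47/2)
d = 2.288 / 4.848
d ≈ 0.47

By Cohen's convention (0.2 small / 0.5 medium / 0.8 large): small effect.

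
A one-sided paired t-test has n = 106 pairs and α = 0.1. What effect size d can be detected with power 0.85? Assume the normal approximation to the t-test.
d ≈ 0.23

Minimum detectable effect (paired t-test, normal approximation):
d = (z_α + z_β) / √n
d = (1.282 + 1.036) / √106
d = 2.318 / 10.296
d ≈ 0.23

By Cohen's convention (0.2 small / 0.5 medium / 0.8 large): small effect.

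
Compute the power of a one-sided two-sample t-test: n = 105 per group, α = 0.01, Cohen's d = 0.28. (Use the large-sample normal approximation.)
Power ≈ 0.38

Power calculation (two-sample t-test, normal approximation):
z_β = d · √(n/2) - z_α
z_β = 0.28 · √(105/2) - 2.326
z_β = 0.28 · 7.246 - 2.326
z_β = -0.298

Power = Φ(z_β) = Φ(-0.298) ≈ 0.383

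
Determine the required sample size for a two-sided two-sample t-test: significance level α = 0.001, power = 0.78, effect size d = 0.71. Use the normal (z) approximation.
n = 66 per group

Sample size formula (two-sample t-test, normal approximation):
n = 2 · ((z_{α/2} + z_β) / d)²

z_{α/2} = 3.291 (for α = 0.001, two-sided)
z_β = 0.772 (for power = 0.78)
d = 0.71

n = 2 · ((3.291 + 0.772) / 0.71)²
n = 2 · (5.723)²
n ≈ 65.51
Round up to the next whole number: n = 66 per group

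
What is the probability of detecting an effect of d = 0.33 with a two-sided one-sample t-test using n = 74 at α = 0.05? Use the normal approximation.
Power ≈ 0.81

Power calculation (one-sample t-test, normal approximation):
z_β = d · √n - z_{α/2}
z_β = 0.33 · √74 - 1.960
z_β = 0.33 · 8.602 - 1.960
z_β = 0.879

Power = Φ(z_β) = Φ(0.879) ≈ 0.810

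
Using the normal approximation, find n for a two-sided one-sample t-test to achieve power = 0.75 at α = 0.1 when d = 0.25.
n = 87

Sample size formula (one-sample t-test, normal approximation):
n = ((z_{α/2} + z_β) / d)²

z_{α/2} = 1.645 (for α = 0.1, two-sided)
z_β = 0.674 (for power = 0.75)
d = 0.25

n = ((1.645 + 0.674) / 0.25)²
n = (9.276)²
n ≈ 86.04
Round up to the next whole number: n = 87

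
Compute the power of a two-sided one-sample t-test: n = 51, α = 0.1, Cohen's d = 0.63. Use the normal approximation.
Power ≈ 1.00

Power calculation (one-sample t-test, normal approximation):
z_β = d · √n - z_{α/2}
z_β = 0.63 · √51 - 1.645
z_β = 0.63 · 7.141 - 1.645
z_β = 2.854

Power = Φ(z_β) = Φ(2.854) ≈ 0.998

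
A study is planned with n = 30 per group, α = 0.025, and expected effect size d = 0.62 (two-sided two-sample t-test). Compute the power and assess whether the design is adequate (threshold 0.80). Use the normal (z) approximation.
Power ≈ 0.56; the study is underpowered (power < 0.80)

Power calculation (two-sample t-test, normal approximation):
z_β = d · √(n/2) - z_{α/2}
z_β = 0.62 · √(30/2) - 2.241
z_β = 0.62 · 3.873 - 2.241
z_β = 0.160

Power = Φ(z_β) = Φ(0.160) ≈ 0.563

Effect size d = 0.62 is medium by Cohen's convention (0.2/0.5/0.8).

Threshold: power ≥ 0.80 is conventionally adequate.
Power ≈ 0.56 → the study is underpowered (power < 0.80).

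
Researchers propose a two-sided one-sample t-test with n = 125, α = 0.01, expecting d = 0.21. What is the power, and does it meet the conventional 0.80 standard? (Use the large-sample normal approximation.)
Power ≈ 0.41; the study is underpowered (power < 0.80)

Power calculation (one-sample t-test, normal approximation):
z_β = d · √n - z_{α/2}
z_β = 0.21 · √125 - 2.576
z_β = 0.21 · 11.180 - 2.576
z_β = -0.228

Power = Φ(z_β) = Φ(-0.228) ≈ 0.410

Effect size d = 0.21 is small by Cohen's convention (0.2/0.5/0.8).

Threshold: power ≥ 0.80 is conventionally adequate.
Power ≈ 0.41 → the study is underpowered (power < 0.80).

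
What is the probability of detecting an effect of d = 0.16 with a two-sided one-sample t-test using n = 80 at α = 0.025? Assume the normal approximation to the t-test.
Power ≈ 0.21

Power calculation (one-sample t-test, normal approximation):
z_β = d · √n - z_{α/2}
z_β = 0.16 · √80 - 2.241
z_β = 0.16 · 8.944 - 2.241
z_β = -0.810

Power = Φ(z_β) = Φ(-0.810) ≈ 0.209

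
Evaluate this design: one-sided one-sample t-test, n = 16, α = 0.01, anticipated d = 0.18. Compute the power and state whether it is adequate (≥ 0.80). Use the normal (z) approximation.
Power ≈ 0.05; the study is underpowered (power < 0.80)

Power calculation (one-sample t-test, normal approximation):
z_β = d · √n - z_α
z_β = 0.18 · √16 - 2.326
z_β = 0.18 · 4.000 - 2.326
z_β = -1.606

Power = Φ(z_β) = Φ(-1.606) ≈ 0.054

Effect size d = 0.18 is very small by Cohen's convention (0.2/0.5/0.8).

Threshold: power ≥ 0.80 is conventionally adequate.
Power ≈ 0.05 → the study is underpowered (power < 0.80).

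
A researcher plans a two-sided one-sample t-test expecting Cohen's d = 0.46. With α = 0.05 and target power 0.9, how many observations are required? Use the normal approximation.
n = 50

Sample size formula (one-sample t-test, normal approximation):
n = ((z_{α/2} + z_β) / d)²

z_{α/2} = 1.960 (for α = 0.05, two-sided)
z_β = 1.282 (for power = 0.9)
d = 0.46

n = ((1.960 + 1.282) / 0.46)²
n = (7.048)²
n ≈ 49.67
Round up to the next whole number: n = 50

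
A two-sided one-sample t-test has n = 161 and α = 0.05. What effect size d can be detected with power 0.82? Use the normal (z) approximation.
d ≈ 0.23

Minimum detectable effect (one-sample t-test, normal approximation):
d = (z_{α/2} + z_β) / √n
d = (1.960 + 0.915) / √161
d = 2.875 / 12.689
d ≈ 0.23

By Cohen's convention (0.2 small / 0.5 medium / 0.8 large): small effect.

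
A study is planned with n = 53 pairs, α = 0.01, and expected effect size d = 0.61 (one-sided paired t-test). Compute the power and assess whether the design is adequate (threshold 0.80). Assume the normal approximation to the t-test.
Power ≈ 0.98; the study is adequately powered (power ≥ 0.80)

Power calculation (paired t-test, normal approximation):
z_β = d · √n - z_α
z_β = 0.61 · √53 - 2.326
z_β = 0.61 · 7.280 - 2.326
z_β = 2.115

Power = Φ(z_β) = Φ(2.115) ≈ 0.983

Effect size d = 0.61 is medium by Cohen's convention (0.2/0.5/0.8).

Threshold: power ≥ 0.80 is conventionally adequate.
Power ≈ 0.98 → the study is adequately powered (power ≥ 0.80).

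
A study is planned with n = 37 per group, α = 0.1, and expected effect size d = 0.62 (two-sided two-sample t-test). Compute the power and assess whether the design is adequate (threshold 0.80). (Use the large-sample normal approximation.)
Power ≈ 0.85; the study is adequately powered (power ≥ 0.80)

Power calculation (two-sample t-test, normal approximation):
z_β = d · √(n/2) - z_{α/2}
z_β = 0.62 · √(37/2) - 1.645
z_β = 0.62 · 4.301 - 1.645
z_β = 1.022

Power = Φ(z_β) = Φ(1.022) ≈ 0.847

Effect size d = 0.62 is medium by Cohen's convention (0.2/0.5/0.8).

Threshold: power ≥ 0.80 is conventionally adequate.
Power ≈ 0.85 → the study is adequately powered (power ≥ 0.80).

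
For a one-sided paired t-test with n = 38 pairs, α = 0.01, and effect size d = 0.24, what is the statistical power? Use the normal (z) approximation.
Power ≈ 0.20

Power calculation (paired t-test, normal approximation):
z_β = d · √n - z_α
z_β = 0.24 · √38 - 2.326
z_β = 0.24 · 6.164 - 2.326
z_β = -0.847

Power = Φ(z_β) = Φ(-0.847) ≈ 0.199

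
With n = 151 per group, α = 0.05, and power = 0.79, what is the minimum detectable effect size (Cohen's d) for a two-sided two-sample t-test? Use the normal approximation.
d ≈ 0.32

Minimum detectable effect (two-sample t-test, normal approximation):
d = (z_{α/2} + z_β) / √(n/2)
d = (1.960 + 0.806) / √(151/2)
d = 2.766 / 8.689
d ≈ 0.32

By Cohen's convention (0.2 small / 0.5 medium / 0.8 large): small effect.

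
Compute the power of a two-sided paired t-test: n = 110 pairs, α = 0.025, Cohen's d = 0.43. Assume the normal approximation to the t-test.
Power ≈ 0.99

Power calculation (paired t-test, normal approximation):
z_β = d · √n - z_{α/2}
z_β = 0.43 · √110 - 2.241
z_β = 0.43 · 10.488 - 2.241
z_β = 2.268

Power = Φ(z_β) = Φ(2.268) ≈ 0.988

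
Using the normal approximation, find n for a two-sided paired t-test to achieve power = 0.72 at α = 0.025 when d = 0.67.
n = 18 pairs

Sample size formula (paired t-test, normal approximation):
n = ((z_{α/2} + z_β) / d)²

z_{α/2} = 2.241 (for α = 0.025, two-sided)
z_β = 0.583 (for power = 0.72)
d = 0.67

n = ((2.241 + 0.583) / 0.67)²
n = (4.215)²
n ≈ 17.77
Round up to the next whole number: n = 18 pairs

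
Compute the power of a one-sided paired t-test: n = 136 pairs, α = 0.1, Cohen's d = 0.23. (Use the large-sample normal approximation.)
Power ≈ 0.92

Power calculation (paired t-test, normal approximation):
z_β = d · √n - z_α
z_β = 0.23 · √136 - 1.282
z_β = 0.23 · 11.662 - 1.282
z_β = 1.401

Power = Φ(z_β) = Φ(1.401) ≈ 0.919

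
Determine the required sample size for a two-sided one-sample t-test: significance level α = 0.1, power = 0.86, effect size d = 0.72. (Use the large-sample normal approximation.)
n = 15

Sample size formula (one-sample t-test, normal approximation):
n = ((z_{α/2} + z_β) / d)²

z_{α/2} = 1.645 (for α = 0.1, two-sided)
z_β = 1.080 (for power = 0.86)
d = 0.72

n = ((1.645 + 1.080) / 0.72)²
n = (3.785)²
n ≈ 14.33
Round up to the next whole number: n = 15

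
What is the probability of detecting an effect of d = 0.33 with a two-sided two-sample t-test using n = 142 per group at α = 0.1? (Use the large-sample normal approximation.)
Power ≈ 0.87

Power calculation (two-sample t-test, normal approximation):
z_β = d · √(n/2) - z_{α/2}
z_β = 0.33 · √(142/2) - 1.645
z_β = 0.33 · 8.426 - 1.645
z_β = 1.136

Power = Φ(z_β) = Φ(1.136) ≈ 0.872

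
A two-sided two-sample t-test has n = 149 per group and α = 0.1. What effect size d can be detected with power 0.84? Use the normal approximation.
d ≈ 0.31

Minimum detectable effect (two-sample t-test, normal approximation):
d = (z_{α/2} + z_β) / √(n/2)
d = (1.645 + 0.994) / √(149/2)
d = 2.639 / 8.631
d ≈ 0.31

By Cohen's convention (0.2 small / 0.5 medium / 0.8 large): small effect.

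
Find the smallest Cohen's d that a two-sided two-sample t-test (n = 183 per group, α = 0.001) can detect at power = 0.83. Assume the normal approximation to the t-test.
d ≈ 0.44

Minimum detectable effect (two-sample t-test, normal approximation):
d = (z_{α/2} + z_β) / √(n/2)
d = (3.291 + 0.954) / √(183/2)
d = 4.245 / 9.566
d ≈ 0.44

By Cohen's convention (0.2 small / 0.5 medium / 0.8 large): small effect.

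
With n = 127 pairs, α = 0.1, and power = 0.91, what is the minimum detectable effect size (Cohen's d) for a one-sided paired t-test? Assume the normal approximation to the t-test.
d ≈ 0.23

Minimum detectable effect (paired t-test, normal approximation):
d = (z_α + z_β) / √n
d = (1.282 + 1.341) / √127
d = 2.622 / 11.269
d ≈ 0.23

By Cohen's convention (0.2 small / 0.5 medium / 0.8 large): small effect.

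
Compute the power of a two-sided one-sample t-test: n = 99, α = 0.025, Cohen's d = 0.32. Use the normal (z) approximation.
Power ≈ 0.83

Power calculation (one-sample t-test, normal approximation):
z_β = d · √n - z_{α/2}
z_β = 0.32 · √99 - 2.241
z_β = 0.32 · 9.950 - 2.241
z_β = 0.943

Power = Φ(z_β) = Φ(0.943) ≈ 0.827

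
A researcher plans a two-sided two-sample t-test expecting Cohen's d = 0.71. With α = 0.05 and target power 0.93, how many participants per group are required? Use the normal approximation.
n = 47 per group

Sample size formula (two-sample t-test, normal approximation):
n = 2 · ((z_{α/2} + z_β) / d)²

z_{α/2} = 1.960 (for α = 0.05, two-sided)
z_β = 1.476 (for power = 0.93)
d = 0.71

n = 2 · ((1.960 + 1.476) / 0.71)²
n = 2 · (4.839)²
n ≈ 46.83
Round up to the next whole number: n = 47 per group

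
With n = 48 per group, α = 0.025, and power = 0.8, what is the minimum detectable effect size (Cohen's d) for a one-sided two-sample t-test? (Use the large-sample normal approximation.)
d ≈ 0.57

Minimum detectable effect (two-sample t-test, normal approximation):
d = (z_α + z_β) / √(n/2)
d = (1.960 + 0.842) / √(48/2)
d = 2.802 / 4.899
d ≈ 0.57

By Cohen's convention (0.2 small / 0.5 medium / 0.8 large): medium effect.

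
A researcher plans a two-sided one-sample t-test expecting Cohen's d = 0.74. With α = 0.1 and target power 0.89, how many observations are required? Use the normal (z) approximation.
n = 16

Sample size formula (one-sample t-test, normal approximation):
n = ((z_{α/2} + z_β) / d)²

z_{α/2} = 1.645 (for α = 0.1, two-sided)
z_β = 1.227 (for power = 0.89)
d = 0.74

n = ((1.645 + 1.227) / 0.74)²
n = (3.881)²
n ≈ 15.06
Round up to the next whole number: n = 16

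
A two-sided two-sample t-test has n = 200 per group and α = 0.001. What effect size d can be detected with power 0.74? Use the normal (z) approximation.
d ≈ 0.39

Minimum detectable effect (two-sample t-test, normal approximation):
d = (z_{α/2} + z_β) / √(n/2)
d = (3.291 + 0.643) / √(200/2)
d = 3.934 / 10.000
d ≈ 0.39

By Cohen's convention (0.2 small / 0.5 medium / 0.8 large): small effect.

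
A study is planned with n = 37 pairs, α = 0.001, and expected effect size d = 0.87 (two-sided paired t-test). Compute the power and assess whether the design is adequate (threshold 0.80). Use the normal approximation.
Power ≈ 0.98; the study is adequately powered (power ≥ 0.80)

Power calculation (paired t-test, normal approximation):
z_β = d · √n - z_{α/2}
z_β = 0.87 · √37 - 3.291
z_β = 0.87 · 6.083 - 3.291
z_β = 2.001

Power = Φ(z_β) = Φ(2.001) ≈ 0.977

Effect size d = 0.87 is large by Cohen's convention (0.2/0.5/0.8).

Threshold: power ≥ 0.80 is conventionally adequate.
Power ≈ 0.98 → the study is adequately powered (power ≥ 0.80).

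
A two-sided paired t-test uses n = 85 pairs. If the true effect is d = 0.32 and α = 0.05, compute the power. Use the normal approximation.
Power ≈ 0.84

Power calculation (paired t-test, normal approximation):
z_β = d · √n - z_{α/2}
z_β = 0.32 · √85 - 1.960
z_β = 0.32 · 9.220 - 1.960
z_β = 0.990

Power = Φ(z_β) = Φ(0.990) ≈ 0.839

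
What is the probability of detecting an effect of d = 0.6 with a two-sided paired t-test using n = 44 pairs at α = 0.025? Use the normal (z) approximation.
Power ≈ 0.96

Power calculation (paired t-test, normal approximation):
z_β = d · √n - z_{α/2}
z_β = 0.6 · √44 - 2.241
z_β = 0.6 · 6.633 - 2.241
z_β = 1.739

Power = Φ(z_β) = Φ(1.739) ≈ 0.959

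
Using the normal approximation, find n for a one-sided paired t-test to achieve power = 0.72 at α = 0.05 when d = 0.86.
n = 7 pairs

Sample size formula (paired t-test, normal approximation):
n = ((z_α + z_β) / d)²

z_α = 1.645 (for α = 0.05, one-sided)
z_β = 0.583 (for power = 0.72)
d = 0.86

n = ((1.645 + 0.583) / 0.86)²
n = (2.591)²
n ≈ 6.71
Round up to the next whole number: n = 7 pairs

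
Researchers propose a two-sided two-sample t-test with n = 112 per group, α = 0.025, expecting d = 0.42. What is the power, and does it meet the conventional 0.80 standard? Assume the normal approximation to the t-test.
Power ≈ 0.82; the study is adequately powered (power ≥ 0.80)

Power calculation (two-sample t-test, normal approximation):
z_β = d · √(n/2) - z_{α/2}
z_β = 0.42 · √(112/2) - 2.241
z_β = 0.42 · 7.483 - 2.241
z_β = 0.902

Power = Φ(z_β) = Φ(0.902) ≈ 0.816

Effect size d = 0.42 is small by Cohen's convention (0.2/0.5/0.8).

Threshold: power ≥ 0.80 is conventionally adequate.
Power ≈ 0.82 → the study is adequately powered (power ≥ 0.80).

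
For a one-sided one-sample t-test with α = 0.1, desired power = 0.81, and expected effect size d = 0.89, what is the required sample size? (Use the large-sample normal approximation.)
n = 6

Sample size formula (one-sample t-test, normal approximation):
n = ((z_α + z_β) / d)²

z_α = 1.282 (for α = 0.1, one-sided)
z_β = 0.878 (for power = 0.81)
d = 0.89

n = ((1.282 + 0.878) / 0.89)²
n = (2.427)²
n ≈ 5.89
Round up to the next whole number: n = 6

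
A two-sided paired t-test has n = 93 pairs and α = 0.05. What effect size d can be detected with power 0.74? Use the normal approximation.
d ≈ 0.27

Minimum detectable effect (paired t-test, normal approximation):
d = (z_{α/2} + z_β) / √n
d = (1.960 + 0.643) / √93
d = 2.603 / 9.644
d ≈ 0.27

By Cohen's convention (0.2 small / 0.5 medium / 0.8 large): small effect.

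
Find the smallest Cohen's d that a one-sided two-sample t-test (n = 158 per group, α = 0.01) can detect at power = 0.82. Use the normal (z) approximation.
d ≈ 0.36

Minimum detectable effect (two-sample t-test, normal approximation):
d = (z_α + z_β) / √(n/2)
d = (2.326 + 0.915) / √(158/2)
d = 3.242 / 8.888
d ≈ 0.36

By Cohen's convention (0.2 small / 0.5 medium / 0.8 large): small effect.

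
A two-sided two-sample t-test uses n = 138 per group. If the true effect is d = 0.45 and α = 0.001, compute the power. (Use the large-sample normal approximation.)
Power ≈ 0.67

Power calculation (two-sample t-test, normal approximation):
z_β = d · √(n/2) - z_{α/2}
z_β = 0.45 · √(138/2) - 3.291
z_β = 0.45 · 8.307 - 3.291
z_β = 0.447

Power = Φ(z_β) = Φ(0.447) ≈ 0.673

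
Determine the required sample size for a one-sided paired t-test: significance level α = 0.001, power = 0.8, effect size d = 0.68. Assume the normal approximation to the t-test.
n = 34 pairs

Sample size formula (paired t-test, normal approximation):
n = ((z_α + z_β) / d)²

z_α = 3.090 (for α = 0.001, one-sided)
z_β = 0.842 (for power = 0.8)
d = 0.68

n = ((3.090 + 0.842) / 0.68)²
n = (5.782)²
n ≈ 33.43
Round up to the next whole number: n = 34 pairs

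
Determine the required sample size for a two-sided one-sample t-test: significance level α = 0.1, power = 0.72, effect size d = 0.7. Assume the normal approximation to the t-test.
n = 11

Sample size formula (one-sample t-test, normal approximation):
n = ((z_{α/2} + z_β) / d)²

z_{α/2} = 1.645 (for α = 0.1, two-sided)
z_β = 0.583 (for power = 0.72)
d = 0.7

n = ((1.645 + 0.583) / 0.7)²
n = (3.183)²
n ≈ 10.13
Round up to the next whole number: n = 11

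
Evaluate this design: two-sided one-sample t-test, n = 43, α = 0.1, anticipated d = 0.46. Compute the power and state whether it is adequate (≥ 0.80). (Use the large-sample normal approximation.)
Power ≈ 0.91; the study is adequately powered (power ≥ 0.80)

Power calculation (one-sample t-test, normal approximation):
z_β = d · √n - z_{α/2}
z_β = 0.46 · √43 - 1.645
z_β = 0.46 · 6.557 - 1.645
z_β = 1.372

Power = Φ(z_β) = Φ(1.372) ≈ 0.915

Effect size d = 0.46 is small by Cohen's convention (0.2/0.5/0.8).

Threshold: power ≥ 0.80 is conventionally adequate.
Power ≈ 0.91 → the study is adequately powered (power ≥ 0.80).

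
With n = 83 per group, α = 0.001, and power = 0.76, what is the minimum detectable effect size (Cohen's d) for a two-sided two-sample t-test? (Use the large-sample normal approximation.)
d ≈ 0.62

Minimum detectable effect (two-sample t-test, normal approximation):
d = (z_{α/2} + z_β) / √(n/2)
d = (3.291 + 0.706) / √(83/2)
d = 3.997 / 6.442
d ≈ 0.62

By Cohen's convention (0.2 small / 0.5 medium / 0.8 large): medium effect.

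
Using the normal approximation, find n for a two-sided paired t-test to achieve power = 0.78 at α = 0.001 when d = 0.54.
n = 57 pairs

Sample size formula (paired t-test, normal approximation):
n = ((z_{α/2} + z_β) / d)²

z_{α/2} = 3.291 (for α = 0.001, two-sided)
z_β = 0.772 (for power = 0.78)
d = 0.54

n = ((3.291 + 0.772) / 0.54)²
n = (7.524)²
n ≈ 56.61
Round up to the next whole number: n = 57 pairs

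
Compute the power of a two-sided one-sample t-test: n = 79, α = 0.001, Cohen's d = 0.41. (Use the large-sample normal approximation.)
Power ≈ 0.64

Power calculation (one-sample t-test, normal approximation):
z_β = d · √n - z_{α/2}
z_β = 0.41 · √79 - 3.291
z_β = 0.41 · 8.888 - 3.291
z_β = 0.354

Power = Φ(z_β) = Φ(0.354) ≈ 0.638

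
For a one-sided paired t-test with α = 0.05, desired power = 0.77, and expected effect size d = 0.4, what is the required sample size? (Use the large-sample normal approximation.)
n = 36 pairs

Sample size formula (paired t-test, normal approximation):
n = ((z_α + z_β) / d)²

z_α = 1.645 (for α = 0.05, one-sided)
z_β = 0.739 (for power = 0.77)
d = 0.4

n = ((1.645 + 0.739) / 0.4)²
n = (5.960)²
n ≈ 35.52
Round up to the next whole number: n = 36 pairs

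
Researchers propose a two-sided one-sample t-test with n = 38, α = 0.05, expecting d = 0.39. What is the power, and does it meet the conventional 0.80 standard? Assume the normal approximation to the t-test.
Power ≈ 0.67; the study is underpowered (power < 0.80)

Power calculation (one-sample t-test, normal approximation):
z_β = d · √n - z_{α/2}
z_β = 0.39 · √38 - 1.960
z_β = 0.39 · 6.164 - 1.960
z_β = 0.444

Power = Φ(z_β) = Φ(0.444) ≈ 0.672

Effect size d = 0.39 is small by Cohen's convention (0.2/0.5/0.8).

Threshold: power ≥ 0.80 is conventionally adequate.
Power ≈ 0.67 → the study is underpowered (power < 0.80).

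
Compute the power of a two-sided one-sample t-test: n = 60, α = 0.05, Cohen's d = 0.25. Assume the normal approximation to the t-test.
Power ≈ 0.49

Power calculation (one-sample t-test, normal approximation):
z_β = d · √n - z_{α/2}
z_β = 0.25 · √60 - 1.960
z_β = 0.25 · 7.746 - 1.960
z_β = -0.023

Power = Φ(z_β) = Φ(-0.023) ≈ 0.491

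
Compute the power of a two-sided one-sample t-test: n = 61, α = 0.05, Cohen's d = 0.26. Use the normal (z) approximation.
Power ≈ 0.53

Power calculation (one-sample t-test, normal approximation):
z_β = d · √n - z_{α/2}
z_β = 0.26 · √61 - 1.960
z_β = 0.26 · 7.810 - 1.960
z_β = 0.071

Power = Φ(z_β) = Φ(0.071) ≈ 0.528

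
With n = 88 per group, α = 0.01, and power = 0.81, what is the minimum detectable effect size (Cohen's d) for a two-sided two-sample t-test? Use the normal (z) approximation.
d ≈ 0.52

Minimum detectable effect (two-sample t-test, normal approximation):
d = (z_{α/2} + z_β) / √(n/2)
d = (2.576 + 0.878) / √(88/2)
d = 3.454 / 6.633
d ≈ 0.52

By Cohen's convention (0.2 small / 0.5 medium / 0.8 large): medium effect.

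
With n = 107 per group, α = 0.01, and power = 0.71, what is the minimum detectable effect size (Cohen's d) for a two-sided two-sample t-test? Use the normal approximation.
d ≈ 0.43

Minimum detectable effect (two-sample t-test, normal approximation):
d = (z_{α/2} + z_β) / √(n/2)
d = (2.576 + 0.553) / √(107/2)
d = 3.129 / 7.314
d ≈ 0.43

By Cohen's convention (0.2 small / 0.5 medium / 0.8 large): small effect.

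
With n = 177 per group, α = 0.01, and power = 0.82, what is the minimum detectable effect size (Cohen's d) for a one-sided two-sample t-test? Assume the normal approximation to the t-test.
d ≈ 0.34

Minimum detectable effect (two-sample t-test, normal approximation):
d = (z_α + z_β) / √(n/2)
d = (2.326 + 0.915) / √(177/2)
d = 3.242 / 9.407
d ≈ 0.34

By Cohen's convention (0.2 small / 0.5 medium / 0.8 large): small effect.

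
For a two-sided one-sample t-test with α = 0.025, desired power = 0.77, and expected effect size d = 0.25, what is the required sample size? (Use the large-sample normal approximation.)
n = 143

Sample size formula (one-sample t-test, normal approximation):
n = ((z_{α/2} + z_β) / d)²

z_{α/2} = 2.241 (for α = 0.025, two-sided)
z_β = 0.739 (for power = 0.77)
d = 0.25

n = ((2.241 + 0.739) / 0.25)²
n = (11.920)²
n ≈ 142.09
Round up to the next whole number: n = 143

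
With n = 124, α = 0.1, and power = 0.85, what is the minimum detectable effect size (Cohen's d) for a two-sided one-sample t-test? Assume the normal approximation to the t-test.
d ≈ 0.24

Minimum detectable effect (one-sample t-test, normal approximation):
d = (z_{α/2} + z_β) / √n
d = (1.645 + 1.036) / √124
d = 2.681 / 11.136
d ≈ 0.24

By Cohen's convention (0.2 small / 0.5 medium / 0.8 large): small effect.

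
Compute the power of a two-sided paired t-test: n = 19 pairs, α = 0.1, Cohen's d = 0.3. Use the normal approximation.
Power ≈ 0.37

Power calculation (paired t-test, normal approximation):
z_β = d · √n - z_{α/2}
z_β = 0.3 · √19 - 1.645
z_β = 0.3 · 4.359 - 1.645
z_β = -0.337

Power = Φ(z_β) = Φ(-0.337) ≈ 0.368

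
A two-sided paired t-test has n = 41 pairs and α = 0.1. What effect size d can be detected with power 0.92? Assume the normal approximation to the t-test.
d ≈ 0.48

Minimum detectable effect (paired t-test, normal approximation):
d = (z_{α/2} + z_β) / √n
d = (1.645 + 1.405) / √41
d = 3.050 / 6.403
d ≈ 0.48

By Cohen's convention (0.2 small / 0.5 medium / 0.8 large): small effect.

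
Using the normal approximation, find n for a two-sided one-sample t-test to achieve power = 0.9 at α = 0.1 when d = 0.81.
n = 14

Sample size formula (one-sample t-test, normal approximation):
n = ((z_{α/2} + z_β) / d)²

z_{α/2} = 1.645 (for α = 0.1, two-sided)
z_β = 1.282 (for power = 0.9)
d = 0.81

n = ((1.645 + 1.282) / 0.81)²
n = (3.614)²
n ≈ 13.06
Round up to the next whole number: n = 14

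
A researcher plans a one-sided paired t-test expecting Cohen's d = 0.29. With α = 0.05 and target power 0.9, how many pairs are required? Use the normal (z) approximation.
n = 102 pairs

Sample size formula (paired t-test, normal approximation):
n = ((z_α + z_β) / d)²

z_α = 1.645 (for α = 0.05, one-sided)
z_β = 1.282 (for power = 0.9)
d = 0.29

n = ((1.645 + 1.282) / 0.29)²
n = (10.093)²
n ≈ 101.87
Round up to the next whole number: n = 102 pairs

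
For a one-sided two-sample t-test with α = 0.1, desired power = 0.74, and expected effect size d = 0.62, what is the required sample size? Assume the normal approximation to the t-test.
n = 20 per group

Sample size formula (two-sample t-test, normal approximation):
n = 2 · ((z_α + z_β) / d)²

z_α = 1.282 (for α = 0.1, one-sided)
z_β = 0.643 (for power = 0.74)
d = 0.62

n = 2 · ((1.282 + 0.643) / 0.62)²
n = 2 · (3.105)²
n ≈ 19.28
Round up to the next whole number: n = 20 per group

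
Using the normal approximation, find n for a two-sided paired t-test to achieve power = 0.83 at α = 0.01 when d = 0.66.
n = 29 pairs

Sample size formula (paired t-test, normal approximation):
n = ((z_{α/2} + z_β) / d)²

z_{α/2} = 2.576 (for α = 0.01, two-sided)
z_β = 0.954 (for power = 0.83)
d = 0.66

n = ((2.576 + 0.954) / 0.66)²
n = (5.348)²
n ≈ 28.60
Round up to the next whole number: n = 29 pairs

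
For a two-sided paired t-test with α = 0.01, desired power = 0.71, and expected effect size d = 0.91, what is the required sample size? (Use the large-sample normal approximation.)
n = 12 pairs

Sample size formula (paired t-test, normal approximation):
n = ((z_{α/2} + z_β) / d)²

z_{α/2} = 2.576 (for α = 0.01, two-sided)
z_β = 0.553 (for power = 0.71)
d = 0.91

n = ((2.576 + 0.553) / 0.91)²
n = (3.438)²
n ≈ 11.82
Round up to the next whole number: n = 12 pairs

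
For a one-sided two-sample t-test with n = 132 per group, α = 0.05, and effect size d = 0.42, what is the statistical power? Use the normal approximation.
Power ≈ 0.96

Power calculation (two-sample t-test, normal approximation):
z_β = d · √(n/2) - z_α
z_β = 0.42 · √(132/2) - 1.645
z_β = 0.42 · 8.124 - 1.645
z_β = 1.767

Power = Φ(z_β) = Φ(1.767) ≈ 0.961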